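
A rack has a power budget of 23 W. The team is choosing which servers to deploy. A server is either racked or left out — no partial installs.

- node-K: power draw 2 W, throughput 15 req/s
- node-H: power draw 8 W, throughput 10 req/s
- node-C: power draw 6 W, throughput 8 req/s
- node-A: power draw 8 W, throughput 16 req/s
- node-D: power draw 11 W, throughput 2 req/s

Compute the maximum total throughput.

This is an integer program with binary decision variables.
Take node-K, node-H, and node-A: power draw 2 + 8 + 8 = 18 ≤ 23, throughput 15 + 10 + 16 = 41.
No other feasible combination does better.

41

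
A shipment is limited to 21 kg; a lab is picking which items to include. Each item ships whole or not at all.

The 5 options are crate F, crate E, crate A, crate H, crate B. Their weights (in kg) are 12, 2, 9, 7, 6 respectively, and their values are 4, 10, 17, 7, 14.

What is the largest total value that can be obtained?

41

This is an integer program with binary decision variables.
Allowing fractional choices, the relaxed optimum would be about 45.0, but items are indivisible.
crate A + crate B: weight 9 + 6 = 15 ≤ 21, value 17 + 14 = 31.
crate E + crate A + crate B: weight 2 + 9 + 6 = 17 ≤ 21, value 10 + 17 + 14 = 41.
crate E + crate A + crate H: weight 2 + 9 + 7 = 18 ≤ 21, value 10 + 17 + 7 = 34.
Best is crate E, crate A, and crate B with total value 41.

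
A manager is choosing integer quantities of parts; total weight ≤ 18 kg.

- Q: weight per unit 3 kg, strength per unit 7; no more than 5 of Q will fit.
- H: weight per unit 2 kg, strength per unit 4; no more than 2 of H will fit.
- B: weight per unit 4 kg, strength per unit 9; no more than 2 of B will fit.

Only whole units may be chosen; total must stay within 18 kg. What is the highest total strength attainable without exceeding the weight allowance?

Take 4×Q, 1×H, and 1×B: weight 18 ≤ 18, strength 4·7 + 1·4 + 1·9 = 41.
No other integer combination yields more.

41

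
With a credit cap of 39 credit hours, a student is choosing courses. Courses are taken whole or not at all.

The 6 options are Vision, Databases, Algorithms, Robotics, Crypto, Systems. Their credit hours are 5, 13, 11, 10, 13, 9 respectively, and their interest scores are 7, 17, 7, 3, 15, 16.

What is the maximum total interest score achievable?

48

Vision + Databases + Algorithms + Systems: credit hours 5 + 13 + 11 + 9 = 38 ≤ 39, interest score 7 + 17 + 7 + 16 = 47.
Databases + Crypto + Systems: credit hours 13 + 13 + 9 = 35 ≤ 39, interest score 17 + 15 + 16 = 48.
Best is Databases, Crypto, and Systems with total interest score 48.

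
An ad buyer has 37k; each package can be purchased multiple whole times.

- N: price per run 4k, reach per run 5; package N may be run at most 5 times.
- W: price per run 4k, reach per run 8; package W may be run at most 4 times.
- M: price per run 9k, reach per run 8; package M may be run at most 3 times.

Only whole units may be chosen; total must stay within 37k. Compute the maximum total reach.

57

3×N, 4×W, and 1×M: price 37 ≤ 37, reach 3·5 + 4·8 + 1·8 = 55.
5×N and 4×W: price 36 ≤ 37, reach 5·5 + 4·8 = 57.
Best is 57.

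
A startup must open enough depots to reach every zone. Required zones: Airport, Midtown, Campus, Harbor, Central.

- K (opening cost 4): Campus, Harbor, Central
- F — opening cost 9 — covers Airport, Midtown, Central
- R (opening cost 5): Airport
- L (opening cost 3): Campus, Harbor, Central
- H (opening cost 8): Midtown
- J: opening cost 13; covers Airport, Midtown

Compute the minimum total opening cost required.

Choose F and L: together they cover Airport, Midtown, Campus, Harbor, Central — every zone.
Total opening cost: 9 + 3 = 12.

12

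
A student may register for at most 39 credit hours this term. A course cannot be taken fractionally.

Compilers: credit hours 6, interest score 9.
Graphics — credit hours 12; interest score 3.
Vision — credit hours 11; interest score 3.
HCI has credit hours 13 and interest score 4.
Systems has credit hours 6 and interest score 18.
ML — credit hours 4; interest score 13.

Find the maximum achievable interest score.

46

Compilers + Graphics + Vision + Systems + ML: credit hours 6 + 12 + 11 + 6 + 4 = 39 ≤ 39, interest score 9 + 3 + 3 + 18 + 13 = 46.
Compilers + Vision + Systems + ML: credit hours 6 + 11 + 6 + 4 = 27 ≤ 39, interest score 9 + 3 + 18 + 13 = 43.
Compilers + HCI + Systems + ML: credit hours 6 + 13 + 6 + 4 = 29 ≤ 39, interest score 9 + 4 + 18 + 13 = 44.
Best is Compilers, Graphics, Vision, Systems, and ML with total interest score 46.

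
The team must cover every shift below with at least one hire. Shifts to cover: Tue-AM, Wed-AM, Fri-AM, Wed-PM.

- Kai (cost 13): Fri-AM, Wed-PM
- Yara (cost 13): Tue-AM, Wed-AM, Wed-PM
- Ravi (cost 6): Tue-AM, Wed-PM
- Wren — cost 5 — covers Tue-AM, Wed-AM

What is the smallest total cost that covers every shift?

18

The greedy cost-per-new-shift heuristic would pick Wren, Ravi, and Kai for 24, but a cheaper cover exists.
Choose Kai and Wren: together they cover Tue-AM, Wed-AM, Fri-AM, Wed-PM — every shift.
Total cost: 13 + 5 = 18.
No cover costs less than 18.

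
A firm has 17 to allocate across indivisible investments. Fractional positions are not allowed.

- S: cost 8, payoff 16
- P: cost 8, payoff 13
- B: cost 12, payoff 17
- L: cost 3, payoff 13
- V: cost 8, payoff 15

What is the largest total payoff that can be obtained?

S + V: cost 8 + 8 = 16 ≤ 17, payoff 16 + 15 = 31.
B + L: cost 12 + 3 = 15 ≤ 17, payoff 17 + 13 = 30.
S + L: cost 8 + 3 = 11 ≤ 17, payoff 16 + 13 = 29.
Best is S and V with total payoff 31.

31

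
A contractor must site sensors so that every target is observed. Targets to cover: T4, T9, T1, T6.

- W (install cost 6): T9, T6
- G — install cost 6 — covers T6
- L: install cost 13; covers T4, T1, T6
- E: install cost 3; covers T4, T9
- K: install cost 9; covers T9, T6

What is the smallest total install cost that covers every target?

16

This is an integer covering problem.
The greedy cost-per-new-target heuristic would pick E, W, and L for 22, but a cheaper cover exists.
Choose L and E: together they cover T4, T9, T1, T6 — every target.
Total install cost: 13 + 3 = 16.
No cover costs less than 16.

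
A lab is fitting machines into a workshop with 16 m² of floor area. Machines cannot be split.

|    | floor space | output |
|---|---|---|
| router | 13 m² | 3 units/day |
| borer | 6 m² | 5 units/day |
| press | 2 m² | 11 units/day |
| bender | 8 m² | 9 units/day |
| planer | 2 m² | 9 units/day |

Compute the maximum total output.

29

This is a 0-1 knapsack instance.
press + bender + planer: floor space 2 + 8 + 2 = 12 ≤ 16, output 11 + 9 + 9 = 29.
borer + press + bender: floor space 6 + 2 + 8 = 16 ≤ 16, output 5 + 11 + 9 = 25.
borer + press + planer: floor space 6 + 2 + 2 = 10 ≤ 16, output 5 + 11 + 9 = 25.
Best is press, bender, and planer with total output 29.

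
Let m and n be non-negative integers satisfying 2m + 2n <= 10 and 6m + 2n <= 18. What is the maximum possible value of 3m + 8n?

40

(m,n)=(0,5): 2·0+2·5=10≤10, 6·0+2·5=10≤18, objective 40.
(m,n)=(1,4): 2·1+2·4=10≤10, 6·1+2·4=14≤18, objective 35.
(m,n)=(0,4): 2·0+2·4=8≤10, 6·0+2·4=8≤18, objective 32.
Maximum is 40 at (m,n)=(0,5).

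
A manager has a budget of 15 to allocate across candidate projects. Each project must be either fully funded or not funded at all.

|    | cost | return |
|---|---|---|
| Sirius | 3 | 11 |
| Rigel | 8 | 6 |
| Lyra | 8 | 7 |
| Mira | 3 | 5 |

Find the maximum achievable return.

Take Sirius, Lyra, and Mira: cost 3 + 8 + 3 = 14 ≤ 15, return 11 + 7 + 5 = 23.
No other feasible combination does better.

23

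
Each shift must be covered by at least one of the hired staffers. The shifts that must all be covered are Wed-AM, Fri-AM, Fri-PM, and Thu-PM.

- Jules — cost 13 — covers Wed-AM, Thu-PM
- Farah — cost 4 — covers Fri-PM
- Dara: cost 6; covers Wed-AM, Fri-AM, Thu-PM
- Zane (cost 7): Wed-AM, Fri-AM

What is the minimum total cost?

Choose Farah and Dara: together they cover Wed-AM, Fri-AM, Fri-PM, Thu-PM — every shift.
Total cost: 4 + 6 = 10.
No cover costs less than 10.

10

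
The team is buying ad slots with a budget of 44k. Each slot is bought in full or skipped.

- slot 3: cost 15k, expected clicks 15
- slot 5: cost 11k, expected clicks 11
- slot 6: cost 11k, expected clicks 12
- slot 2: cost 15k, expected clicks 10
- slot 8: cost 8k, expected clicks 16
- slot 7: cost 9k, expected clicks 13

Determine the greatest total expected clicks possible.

56

This is a 0-1 knapsack instance.
Take slot 3, slot 6, slot 8, and slot 7: cost 15 + 11 + 8 + 9 = 43 ≤ 44, expected clicks 15 + 12 + 16 + 13 = 56.
No other feasible combination does better.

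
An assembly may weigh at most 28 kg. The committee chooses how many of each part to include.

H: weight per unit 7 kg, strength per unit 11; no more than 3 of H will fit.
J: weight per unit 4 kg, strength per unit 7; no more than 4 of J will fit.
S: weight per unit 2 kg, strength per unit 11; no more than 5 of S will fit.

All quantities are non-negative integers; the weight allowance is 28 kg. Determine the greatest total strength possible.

This is a bounded integer knapsack.
2×H, 1×J, and 5×S: weight 28 ≤ 28, strength 2·11 + 1·7 + 5·11 = 84.
4×J and 5×S: weight 26 ≤ 28, strength 4·7 + 5·11 = 83.
Best is 84.

84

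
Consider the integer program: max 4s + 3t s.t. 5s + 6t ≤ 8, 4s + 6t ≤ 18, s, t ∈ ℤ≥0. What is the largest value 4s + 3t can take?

4

Relaxing integrality, the LP optimum is 6.40 at (s,t) = (1.6, 0), which is not an integer point.
(s,t)=(1,0): 5·1+6·0=5≤8, 4·1+6·0=4≤18, objective 4.
(s,t)=(0,1): 5·0+6·1=6≤8, 4·0+6·1=6≤18, objective 3.
(s,t)=(0,0): 5·0+6·0=0≤8, 4·0+6·0=0≤18, objective 0.
Maximum is 4 at (s,t)=(1,0).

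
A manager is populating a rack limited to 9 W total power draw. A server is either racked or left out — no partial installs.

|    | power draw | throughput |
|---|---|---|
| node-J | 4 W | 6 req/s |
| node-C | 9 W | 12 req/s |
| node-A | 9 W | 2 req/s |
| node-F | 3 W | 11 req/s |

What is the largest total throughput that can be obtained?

This is an integer program with binary decision variables.
Allowing fractional choices, the relaxed optimum would be about 19.7, but servers are indivisible.
node-F: power draw 3 ≤ 9, throughput 11.
node-C: power draw 9 ≤ 9, throughput 12.
node-J + node-F: power draw 4 + 3 = 7 ≤ 9, throughput 6 + 11 = 17.
Best is node-J and node-F with total throughput 17.

17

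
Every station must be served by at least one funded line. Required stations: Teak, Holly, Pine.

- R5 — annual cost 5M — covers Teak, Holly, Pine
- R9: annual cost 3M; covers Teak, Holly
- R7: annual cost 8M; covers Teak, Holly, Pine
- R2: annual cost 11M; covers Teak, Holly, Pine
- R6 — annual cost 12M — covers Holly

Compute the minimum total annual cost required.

5

This is an integer covering problem.
R5 alone covers Teak, Holly, Pine — every station.
Total annual cost: 5.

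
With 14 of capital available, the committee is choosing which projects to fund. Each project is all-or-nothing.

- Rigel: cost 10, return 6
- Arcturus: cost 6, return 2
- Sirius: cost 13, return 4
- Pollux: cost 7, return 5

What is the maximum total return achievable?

Treat it as a binary knapsack problem.
Allowing fractional choices, the relaxed optimum would be about 9.2, but projects are indivisible.
Rigel: cost 10 ≤ 14, return 6.
Arcturus + Pollux: cost 6 + 7 = 13 ≤ 14, return 2 + 5 = 7.
Best is Arcturus and Pollux with total return 7.

7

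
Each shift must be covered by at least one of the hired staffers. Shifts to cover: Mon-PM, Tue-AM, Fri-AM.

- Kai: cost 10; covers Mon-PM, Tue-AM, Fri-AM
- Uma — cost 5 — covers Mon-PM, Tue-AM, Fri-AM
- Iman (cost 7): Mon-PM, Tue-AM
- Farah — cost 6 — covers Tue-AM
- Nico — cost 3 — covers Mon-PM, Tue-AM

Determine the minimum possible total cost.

The greedy cost-per-new-shift heuristic would pick Nico and Uma for 8, but a cheaper cover exists.
Uma alone covers Mon-PM, Tue-AM, Fri-AM — every shift.
Total cost: 5.
No cover costs less than 5.

5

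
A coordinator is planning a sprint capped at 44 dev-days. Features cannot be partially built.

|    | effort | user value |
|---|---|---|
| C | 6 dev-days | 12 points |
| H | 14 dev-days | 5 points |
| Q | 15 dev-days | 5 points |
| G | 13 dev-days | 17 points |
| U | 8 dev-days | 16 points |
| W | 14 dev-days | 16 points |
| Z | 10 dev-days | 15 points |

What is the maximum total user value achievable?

61

This is an integer program with binary decision variables.
C + G + W + Z: effort 6 + 13 + 14 + 10 = 43 ≤ 44, user value 12 + 17 + 16 + 15 = 60.
C + G + U + W: effort 6 + 13 + 8 + 14 = 41 ≤ 44, user value 12 + 17 + 16 + 16 = 61.
C + G + U + Z: effort 6 + 13 + 8 + 10 = 37 ≤ 44, user value 12 + 17 + 16 + 15 = 60.
Best is C, G, U, and W with total user value 61.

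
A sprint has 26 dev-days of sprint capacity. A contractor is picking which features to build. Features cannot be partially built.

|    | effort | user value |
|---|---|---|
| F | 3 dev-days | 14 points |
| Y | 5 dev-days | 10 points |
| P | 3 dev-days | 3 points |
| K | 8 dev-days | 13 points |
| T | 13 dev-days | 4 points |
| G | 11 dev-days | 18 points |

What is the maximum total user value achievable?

This is a 0-1 knapsack instance.
F + K + G: effort 3 + 8 + 11 = 22 ≤ 26, user value 14 + 13 + 18 = 45.
F + Y + P + G: effort 3 + 5 + 3 + 11 = 22 ≤ 26, user value 14 + 10 + 3 + 18 = 45.
F + P + K + G: effort 3 + 3 + 8 + 11 = 25 ≤ 26, user value 14 + 3 + 13 + 18 = 48.
Best is F, P, K, and G with total user value 48.

48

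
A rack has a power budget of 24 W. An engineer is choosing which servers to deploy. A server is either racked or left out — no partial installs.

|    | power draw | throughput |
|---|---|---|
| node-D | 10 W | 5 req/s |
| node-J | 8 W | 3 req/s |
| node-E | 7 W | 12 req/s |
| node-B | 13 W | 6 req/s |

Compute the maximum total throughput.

This is a 0-1 knapsack instance.
Allowing fractional choices, the relaxed optimum would be about 20.2, but servers are indivisible.
node-E + node-B: power draw 7 + 13 = 20 ≤ 24, throughput 12 + 6 = 18.
node-J + node-E: power draw 8 + 7 = 15 ≤ 24, throughput 3 + 12 = 15.
node-D + node-E: power draw 10 + 7 = 17 ≤ 24, throughput 5 + 12 = 17.
Best is node-E and node-B with total throughput 18.

18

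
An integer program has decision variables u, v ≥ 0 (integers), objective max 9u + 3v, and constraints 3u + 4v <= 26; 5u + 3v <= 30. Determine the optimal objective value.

(u,v)=(6,0): 3·6+4·0=18≤26, 5·6+3·0=30≤30, objective 54.
(u,v)=(5,1): 3·5+4·1=19≤26, 5·5+3·1=28≤30, objective 48.
(u,v)=(5,0): 3·5+4·0=15≤26, 5·5+3·0=25≤30, objective 45.
The best lattice point is (6,0), giving 54.

54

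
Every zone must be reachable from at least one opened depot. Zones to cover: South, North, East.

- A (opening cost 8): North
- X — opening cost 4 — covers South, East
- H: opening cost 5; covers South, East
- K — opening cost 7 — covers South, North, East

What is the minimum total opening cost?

7

The greedy cost-per-new-zone heuristic would pick X and K for 11, but a cheaper cover exists.
K alone covers South, North, East — every zone.
Total opening cost: 7.
No cover costs less than 7.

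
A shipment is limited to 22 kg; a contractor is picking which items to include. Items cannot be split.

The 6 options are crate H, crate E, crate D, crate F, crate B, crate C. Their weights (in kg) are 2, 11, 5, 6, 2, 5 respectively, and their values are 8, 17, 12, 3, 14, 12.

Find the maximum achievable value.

This is a 0-1 knapsack instance.
Take crate H, crate E, crate D, and crate B: weight 2 + 11 + 5 + 2 = 20 ≤ 22, value 8 + 17 + 12 + 14 = 51.
No feasible combination exceeds this.

51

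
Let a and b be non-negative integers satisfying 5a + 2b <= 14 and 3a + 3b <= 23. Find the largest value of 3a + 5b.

35

(a,b)=(0,7): 5·0+2·7=14≤14, 3·0+3·7=21≤23, objective 35.
(a,b)=(0,6): 5·0+2·6=12≤14, 3·0+3·6=18≤23, objective 30.
The best lattice point is (0,7), giving 35.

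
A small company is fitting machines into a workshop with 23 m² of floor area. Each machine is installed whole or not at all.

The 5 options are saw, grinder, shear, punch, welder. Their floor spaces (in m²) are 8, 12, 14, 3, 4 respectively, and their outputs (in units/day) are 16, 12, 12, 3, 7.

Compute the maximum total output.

Take saw, grinder, and punch: floor space 8 + 12 + 3 = 23 ≤ 23, output 16 + 12 + 3 = 31.
No other feasible combination does better.

31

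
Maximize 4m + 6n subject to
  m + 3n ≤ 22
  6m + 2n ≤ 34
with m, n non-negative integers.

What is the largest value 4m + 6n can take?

48

Relaxing integrality, the LP optimum is 51.25 at (m,n) = (3.62, 6.12), which is not an integer point.
(m,n)=(3,6): 1·3+3·6=21≤22, 6·3+2·6=30≤34, objective 48.
(m,n)=(4,5): 1·4+3·5=19≤22, 6·4+2·5=34≤34, objective 46.
(m,n)=(2,6): 1·2+3·6=20≤22, 6·2+2·6=24≤34, objective 44.
No feasible integer point exceeds 48.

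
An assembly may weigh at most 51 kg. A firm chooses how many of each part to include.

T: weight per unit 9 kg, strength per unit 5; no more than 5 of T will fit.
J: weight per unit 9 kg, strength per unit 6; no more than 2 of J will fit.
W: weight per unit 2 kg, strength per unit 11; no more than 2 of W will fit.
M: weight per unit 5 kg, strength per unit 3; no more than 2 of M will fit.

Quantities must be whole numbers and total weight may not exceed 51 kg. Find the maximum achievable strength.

50

W has the best ratio (11/2); taking only W gives at most 2×11 = 22 (stopped by the supply cap of 2).
Mixing does better — 2×T, 2×J, 2×W, and 2×M: weight 50 ≤ 51, strength 2·5 + 2·6 + 2·11 + 2·3 = 50.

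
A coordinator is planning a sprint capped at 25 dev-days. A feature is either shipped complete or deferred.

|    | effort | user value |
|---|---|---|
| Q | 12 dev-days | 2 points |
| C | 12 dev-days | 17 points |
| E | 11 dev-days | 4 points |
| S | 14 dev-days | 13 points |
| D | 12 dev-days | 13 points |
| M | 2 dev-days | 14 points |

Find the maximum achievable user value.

35

Take C, E, and M: effort 12 + 11 + 2 = 25 ≤ 25, user value 17 + 4 + 14 = 35.
No other feasible combination does better.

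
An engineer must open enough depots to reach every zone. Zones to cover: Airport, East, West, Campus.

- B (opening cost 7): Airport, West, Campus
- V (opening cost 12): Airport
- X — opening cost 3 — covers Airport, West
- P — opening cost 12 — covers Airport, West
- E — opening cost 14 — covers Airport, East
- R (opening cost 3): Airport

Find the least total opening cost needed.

21

The greedy cost-per-new-zone heuristic would pick X, B, and E for 24, but a cheaper cover exists.
Choose B and E: together they cover Airport, East, West, Campus — every zone.
Total opening cost: 7 + 14 = 21.
No cover costs less than 21.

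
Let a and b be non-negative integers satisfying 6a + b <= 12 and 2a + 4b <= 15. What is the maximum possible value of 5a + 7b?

Relaxing integrality, the LP optimum is 28.50 at (a,b) = (1.5, 3), which is not an integer point.
(a,b)=(1,3): 6·1+1·3=9≤12, 2·1+4·3=14≤15, objective 26.
(a,b)=(0,3): 6·0+1·3=3≤12, 2·0+4·3=12≤15, objective 21.
(a,b)=(1,2): 6·1+1·2=8≤12, 2·1+4·2=10≤15, objective 19.
(a,b)=(0,2): 6·0+1·2=2≤12, 2·0+4·2=8≤15, objective 14.
The best lattice point is (1,3), giving 26.

26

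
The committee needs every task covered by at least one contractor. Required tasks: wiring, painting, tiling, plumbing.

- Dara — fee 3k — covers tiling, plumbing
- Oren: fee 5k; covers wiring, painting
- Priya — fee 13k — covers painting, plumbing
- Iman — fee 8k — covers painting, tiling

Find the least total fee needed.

8

This is an integer covering problem.
Choose Dara and Oren: together they cover wiring, painting, tiling, plumbing — every task.
Total fee: 3 + 5 = 8.
No cover costs less than 8.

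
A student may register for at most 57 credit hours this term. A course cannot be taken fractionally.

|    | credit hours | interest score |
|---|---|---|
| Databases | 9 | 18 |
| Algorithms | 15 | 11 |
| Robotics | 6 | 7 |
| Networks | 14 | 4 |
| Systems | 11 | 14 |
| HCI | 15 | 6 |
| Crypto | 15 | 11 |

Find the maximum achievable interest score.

Take Databases, Algorithms, Robotics, Systems, and Crypto: credit hours 9 + 15 + 6 + 11 + 15 = 56 ≤ 57, interest score 18 + 11 + 7 + 14 + 11 = 61.
No other feasible combination does better.

61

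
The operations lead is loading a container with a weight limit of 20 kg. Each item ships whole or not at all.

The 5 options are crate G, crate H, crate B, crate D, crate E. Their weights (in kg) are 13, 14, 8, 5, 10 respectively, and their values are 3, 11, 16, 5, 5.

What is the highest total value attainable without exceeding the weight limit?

21

Take crate B and crate D: weight 8 + 5 = 13 ≤ 20, value 16 + 5 = 21.
No feasible combination exceeds this.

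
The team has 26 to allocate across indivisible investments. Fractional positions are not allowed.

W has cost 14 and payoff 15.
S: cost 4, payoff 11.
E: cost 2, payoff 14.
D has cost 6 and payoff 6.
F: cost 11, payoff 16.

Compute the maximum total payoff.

47

Allowing fractional choices, the relaxed optimum would be about 50.6, but investments are indivisible.
S + E + D + F: cost 4 + 2 + 6 + 11 = 23 ≤ 26, payoff 11 + 14 + 6 + 16 = 47.
W + S + E + D: cost 14 + 4 + 2 + 6 = 26 ≤ 26, payoff 15 + 11 + 14 + 6 = 46.
Best is S, E, D, and F with total payoff 47.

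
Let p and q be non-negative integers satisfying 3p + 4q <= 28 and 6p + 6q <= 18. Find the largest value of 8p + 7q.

(p,q)=(3,0) is feasible, giving 24.
(p,q)=(2,1) is feasible, giving 23.
(p,q)=(2,0) is feasible, giving 16.
No feasible integer point exceeds 24.

24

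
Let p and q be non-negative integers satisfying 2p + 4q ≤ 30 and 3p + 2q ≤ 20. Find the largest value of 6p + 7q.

55

The continuous relaxation peaks at (2.5, 6.25) with value 58.75; rounding to a feasible lattice point costs some objective.
(p,q)=(1,7): 2·1+4·7=30≤30, 3·1+2·7=17≤20, objective 55.
(p,q)=(2,6): 2·2+4·6=28≤30, 3·2+2·6=18≤20, objective 54.
(p,q)=(3,5): 2·3+4·5=26≤30, 3·3+2·5=19≤20, objective 53.
(p,q)=(0,7): 2·0+4·7=28≤30, 3·0+2·7=14≤20, objective 49.
No feasible integer point exceeds 55.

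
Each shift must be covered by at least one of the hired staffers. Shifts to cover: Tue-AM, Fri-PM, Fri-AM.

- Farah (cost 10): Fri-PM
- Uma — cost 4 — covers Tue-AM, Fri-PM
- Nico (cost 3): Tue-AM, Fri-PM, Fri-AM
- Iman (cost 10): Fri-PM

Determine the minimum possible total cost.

Nico alone covers Tue-AM, Fri-PM, Fri-AM — every shift.
Total cost: 3.

3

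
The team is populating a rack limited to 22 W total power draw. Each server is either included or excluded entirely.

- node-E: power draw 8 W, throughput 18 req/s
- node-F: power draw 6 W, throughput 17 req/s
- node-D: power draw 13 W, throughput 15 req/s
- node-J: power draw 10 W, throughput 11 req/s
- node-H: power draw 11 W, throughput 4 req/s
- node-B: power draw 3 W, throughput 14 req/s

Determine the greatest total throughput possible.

Allowing fractional choices, the relaxed optimum would be about 54.8, but servers are indivisible.
node-E + node-F + node-B: power draw 8 + 6 + 3 = 17 ≤ 22, throughput 18 + 17 + 14 = 49.
node-E + node-J + node-B: power draw 8 + 10 + 3 = 21 ≤ 22, throughput 18 + 11 + 14 = 43.
node-F + node-D + node-B: power draw 6 + 13 + 3 = 22 ≤ 22, throughput 17 + 15 + 14 = 46.
Best is node-E, node-F, and node-B with total throughput 49.

49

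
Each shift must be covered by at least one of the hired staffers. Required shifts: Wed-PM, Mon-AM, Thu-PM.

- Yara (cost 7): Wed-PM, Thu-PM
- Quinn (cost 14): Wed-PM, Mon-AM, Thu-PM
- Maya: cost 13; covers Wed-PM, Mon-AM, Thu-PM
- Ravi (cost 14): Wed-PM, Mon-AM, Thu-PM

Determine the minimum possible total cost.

13

The greedy cost-per-new-shift heuristic would pick Yara and Maya for 20, but a cheaper cover exists.
Maya alone covers Wed-PM, Mon-AM, Thu-PM — every shift.
Total cost: 13.
No cover costs less than 13.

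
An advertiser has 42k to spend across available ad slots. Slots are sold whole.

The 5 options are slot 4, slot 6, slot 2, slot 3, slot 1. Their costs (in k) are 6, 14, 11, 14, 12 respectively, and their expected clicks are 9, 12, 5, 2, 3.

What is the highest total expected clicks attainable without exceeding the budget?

26

Take slot 4, slot 6, and slot 2: cost 6 + 14 + 11 = 31 ≤ 42, expected clicks 9 + 12 + 5 = 26.
No other feasible combination does better.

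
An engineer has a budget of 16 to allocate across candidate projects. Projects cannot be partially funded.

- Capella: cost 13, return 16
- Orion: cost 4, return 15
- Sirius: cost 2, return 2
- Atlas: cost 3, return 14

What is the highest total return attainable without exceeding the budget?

31

Treat it as a binary knapsack problem.
Take Orion, Sirius, and Atlas: cost 4 + 2 + 3 = 9 ≤ 16, return 15 + 2 + 14 = 31.
No other feasible combination does better.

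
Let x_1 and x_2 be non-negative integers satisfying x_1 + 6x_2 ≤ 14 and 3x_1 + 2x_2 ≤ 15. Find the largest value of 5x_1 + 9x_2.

29

(x_1,x_2)=(4,1): 1·4+6·1=10≤14, 3·4+2·1=14≤15, objective 29.
(x_1,x_2)=(2,2): 1·2+6·2=14≤14, 3·2+2·2=10≤15, objective 28.
(x_1,x_2)=(5,0): 1·5+6·0=5≤14, 3·5+2·0=15≤15, objective 25.
Maximum is 29 at (x_1,x_2)=(4,1).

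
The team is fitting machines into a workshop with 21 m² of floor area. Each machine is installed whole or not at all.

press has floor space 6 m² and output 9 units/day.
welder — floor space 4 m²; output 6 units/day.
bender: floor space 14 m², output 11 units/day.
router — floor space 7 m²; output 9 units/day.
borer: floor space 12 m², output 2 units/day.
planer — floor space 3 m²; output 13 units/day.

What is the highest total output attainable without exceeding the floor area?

Allowing fractional choices, the relaxed optimum would be about 37.8, but machines are indivisible.
welder + bender + planer: floor space 4 + 14 + 3 = 21 ≤ 21, output 6 + 11 + 13 = 30.
press + router + planer: floor space 6 + 7 + 3 = 16 ≤ 21, output 9 + 9 + 13 = 31.
press + welder + router + planer: floor space 6 + 4 + 7 + 3 = 20 ≤ 21, output 9 + 6 + 9 + 13 = 37.
Best is press, welder, router, and planer with total output 37.

37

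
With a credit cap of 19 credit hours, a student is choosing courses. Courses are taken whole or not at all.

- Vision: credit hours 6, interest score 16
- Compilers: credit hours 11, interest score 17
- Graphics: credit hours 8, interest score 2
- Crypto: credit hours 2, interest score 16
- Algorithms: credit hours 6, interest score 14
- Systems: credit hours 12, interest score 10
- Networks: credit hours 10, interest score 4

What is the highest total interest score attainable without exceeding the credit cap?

Vision + Crypto + Algorithms: credit hours 6 + 2 + 6 = 14 ≤ 19, interest score 16 + 16 + 14 = 46.
Vision + Compilers + Crypto: credit hours 6 + 11 + 2 = 19 ≤ 19, interest score 16 + 17 + 16 = 49.
Compilers + Crypto + Algorithms: credit hours 11 + 2 + 6 = 19 ≤ 19, interest score 17 + 16 + 14 = 47.
Best is Vision, Compilers, and Crypto with total interest score 49.

49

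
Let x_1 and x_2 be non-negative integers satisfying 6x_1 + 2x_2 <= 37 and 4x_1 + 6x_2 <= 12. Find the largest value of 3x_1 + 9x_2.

(x_1,x_2)=(0,2) is feasible, giving 18.
(x_1,x_2)=(1,1) is feasible, giving 12.
(x_1,x_2)=(0,1) is feasible, giving 9.
The best lattice point is (0,2), giving 18.

18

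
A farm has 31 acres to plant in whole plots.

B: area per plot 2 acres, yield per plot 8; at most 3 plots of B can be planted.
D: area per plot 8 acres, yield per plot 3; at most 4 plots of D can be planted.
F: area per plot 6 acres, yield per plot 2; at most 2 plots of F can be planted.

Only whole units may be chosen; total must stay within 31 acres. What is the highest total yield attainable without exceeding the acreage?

3×B, 2×D, and 1×F: area 28 ≤ 31, yield 3·8 + 2·3 + 1·2 = 32.
3×B and 3×D: area 30 ≤ 31, yield 3·8 + 3·3 = 33.
Best is 33.

33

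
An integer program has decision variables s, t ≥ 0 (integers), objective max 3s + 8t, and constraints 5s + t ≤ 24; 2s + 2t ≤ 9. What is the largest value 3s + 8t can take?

Relaxing integrality, the LP optimum is 36.00 at (s,t) = (0, 4.5), which is not an integer point.
(s,t)=(0,4): 5·0+1·4=4≤24, 2·0+2·4=8≤9, objective 32.
(s,t)=(1,3): 5·1+1·3=8≤24, 2·1+2·3=8≤9, objective 27.
(s,t)=(0,3): 5·0+1·3=3≤24, 2·0+2·3=6≤9, objective 24.
Maximum is 32 at (s,t)=(0,4).

32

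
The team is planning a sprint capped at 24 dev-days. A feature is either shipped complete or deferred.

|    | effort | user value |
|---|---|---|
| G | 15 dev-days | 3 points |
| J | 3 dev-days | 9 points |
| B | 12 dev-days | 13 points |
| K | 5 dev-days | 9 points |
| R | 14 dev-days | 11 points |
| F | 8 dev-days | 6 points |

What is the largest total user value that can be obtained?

Treat it as a binary knapsack problem.
Take J, B, and K: effort 3 + 12 + 5 = 20 ≤ 24, user value 9 + 13 + 9 = 31.
No other feasible combination does better.

31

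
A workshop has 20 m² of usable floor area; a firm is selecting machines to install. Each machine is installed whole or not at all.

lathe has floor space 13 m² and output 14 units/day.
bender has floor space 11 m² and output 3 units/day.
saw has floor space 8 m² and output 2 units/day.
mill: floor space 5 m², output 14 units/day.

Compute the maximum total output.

28

This is an integer program with binary decision variables.
Allowing fractional choices, the relaxed optimum would be about 28.5, but machines are indivisible.
lathe + mill: floor space 13 + 5 = 18 ≤ 20, output 14 + 14 = 28.
saw + mill: floor space 8 + 5 = 13 ≤ 20, output 2 + 14 = 16.
bender + mill: floor space 11 + 5 = 16 ≤ 20, output 3 + 14 = 17.
Best is lathe and mill with total output 28.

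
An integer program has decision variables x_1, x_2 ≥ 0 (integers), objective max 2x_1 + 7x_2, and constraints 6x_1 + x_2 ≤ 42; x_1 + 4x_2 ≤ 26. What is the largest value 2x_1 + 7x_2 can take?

47

The continuous relaxation peaks at (6.17, 4.96) with value 47.04; rounding to a feasible lattice point costs some objective.
(x_1,x_2)=(6,5): 6·6+1·5=41≤42, 1·6+4·5=26≤26, objective 47.
(x_1,x_2)=(5,5): 6·5+1·5=35≤42, 1·5+4·5=25≤26, objective 45.
(x_1,x_2)=(6,4): 6·6+1·4=40≤42, 1·6+4·4=22≤26, objective 40.
Maximum is 47 at (x_1,x_2)=(6,5).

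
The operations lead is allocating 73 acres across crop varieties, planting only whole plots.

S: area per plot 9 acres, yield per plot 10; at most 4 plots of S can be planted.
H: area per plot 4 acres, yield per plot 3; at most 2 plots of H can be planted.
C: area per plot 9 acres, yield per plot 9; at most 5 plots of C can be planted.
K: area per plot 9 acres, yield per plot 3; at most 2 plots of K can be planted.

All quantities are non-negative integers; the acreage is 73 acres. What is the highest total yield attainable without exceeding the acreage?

S has the best ratio (10/9); taking only S gives at most 4×10 = 40 (stopped by the supply cap of 4).
Mixing does better — 4×S and 4×C: area 72 ≤ 73, yield 4·10 + 4·9 = 76.

76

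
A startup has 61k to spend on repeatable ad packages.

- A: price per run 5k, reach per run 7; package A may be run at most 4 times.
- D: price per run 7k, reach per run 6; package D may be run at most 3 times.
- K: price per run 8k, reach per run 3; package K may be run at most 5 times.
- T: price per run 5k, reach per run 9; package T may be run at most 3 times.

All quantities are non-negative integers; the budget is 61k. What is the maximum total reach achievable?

73

T has the best ratio (9/5); taking only T gives at most 3×9 = 27 (stopped by the supply cap of 3).
Mixing does better — 4×A, 3×D, and 3×T: price 56 ≤ 61, reach 4·7 + 3·6 + 3·9 = 73.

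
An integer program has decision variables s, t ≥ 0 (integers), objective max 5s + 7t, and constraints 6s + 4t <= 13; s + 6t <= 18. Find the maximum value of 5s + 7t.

21

Relaxing integrality, the LP optimum is 21.72 at (s,t) = (0.188, 2.97), which is not an integer point.
(s,t)=(0,3): 6·0+4·3=12≤13, 1·0+6·3=18≤18, objective 21.
(s,t)=(0,2): 6·0+4·2=8≤13, 1·0+6·2=12≤18, objective 14.
No feasible integer point exceeds 21.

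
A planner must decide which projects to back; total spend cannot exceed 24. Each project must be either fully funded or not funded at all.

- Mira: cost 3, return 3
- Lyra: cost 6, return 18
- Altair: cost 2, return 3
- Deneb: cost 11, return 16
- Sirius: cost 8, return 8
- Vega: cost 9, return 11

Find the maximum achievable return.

40

Mira + Lyra + Deneb: cost 3 + 6 + 11 = 20 ≤ 24, return 3 + 18 + 16 = 37.
Mira + Lyra + Altair + Deneb: cost 3 + 6 + 2 + 11 = 22 ≤ 24, return 3 + 18 + 3 + 16 = 40.
Lyra + Altair + Deneb: cost 6 + 2 + 11 = 19 ≤ 24, return 18 + 3 + 16 = 37.
Best is Mira, Lyra, Altair, and Deneb with total return 40.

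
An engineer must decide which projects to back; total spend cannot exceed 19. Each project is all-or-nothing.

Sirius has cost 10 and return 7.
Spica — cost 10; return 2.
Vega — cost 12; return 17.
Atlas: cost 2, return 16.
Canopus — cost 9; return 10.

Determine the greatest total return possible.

33

Take Vega and Atlas: cost 12 + 2 = 14 ≤ 19, return 17 + 16 = 33.
No other feasible combination does better.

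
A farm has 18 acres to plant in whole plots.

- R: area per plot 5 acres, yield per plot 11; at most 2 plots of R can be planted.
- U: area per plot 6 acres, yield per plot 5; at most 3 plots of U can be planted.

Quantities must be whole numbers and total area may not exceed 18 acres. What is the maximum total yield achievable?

R has the best ratio (11/5); taking only R gives at most 2×11 = 22 (stopped by the supply cap of 2).
Mixing does better — 2×R and 1×U: area 16 ≤ 18, yield 2·11 + 1·5 = 27.

27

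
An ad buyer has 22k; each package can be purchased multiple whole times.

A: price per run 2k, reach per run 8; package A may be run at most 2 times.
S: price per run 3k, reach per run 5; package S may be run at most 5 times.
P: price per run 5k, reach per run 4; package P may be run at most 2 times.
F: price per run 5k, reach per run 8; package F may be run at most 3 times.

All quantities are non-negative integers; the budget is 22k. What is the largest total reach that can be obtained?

45

2×A, 4×S, and 1×F: price 21 ≤ 22, reach 2·8 + 4·5 + 1·8 = 44.
2×A, 1×S, and 3×F: price 22 ≤ 22, reach 2·8 + 1·5 + 3·8 = 45.
Best is 45.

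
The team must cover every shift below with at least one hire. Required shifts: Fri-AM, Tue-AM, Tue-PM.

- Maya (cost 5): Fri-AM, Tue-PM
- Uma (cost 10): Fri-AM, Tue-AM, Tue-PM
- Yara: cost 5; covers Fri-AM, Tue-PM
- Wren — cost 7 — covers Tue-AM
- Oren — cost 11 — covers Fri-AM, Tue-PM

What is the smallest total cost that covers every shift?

Uma alone covers Fri-AM, Tue-AM, Tue-PM — every shift.
Total cost: 10.

10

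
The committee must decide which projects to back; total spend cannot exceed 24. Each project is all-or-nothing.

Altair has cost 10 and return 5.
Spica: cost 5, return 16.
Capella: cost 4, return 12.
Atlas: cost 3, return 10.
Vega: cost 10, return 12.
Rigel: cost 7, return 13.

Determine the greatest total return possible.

51

Take Spica, Capella, Atlas, and Rigel: cost 5 + 4 + 3 + 7 = 19 ≤ 24, return 16 + 12 + 10 + 13 = 51.
No other feasible combination does better.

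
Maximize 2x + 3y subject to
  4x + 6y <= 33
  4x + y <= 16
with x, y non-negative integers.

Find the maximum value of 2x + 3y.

The continuous relaxation peaks at (0, 5.5) with value 16.50; rounding to a feasible lattice point costs some objective.
(x,y)=(2,4): 4·2+6·4=32≤33, 4·2+1·4=12≤16, objective 16.
(x,y)=(3,3): 4·3+6·3=30≤33, 4·3+1·3=15≤16, objective 15.
(x,y)=(0,5): 4·0+6·5=30≤33, 4·0+1·5=5≤16, objective 15.
(x,y)=(1,4): 4·1+6·4=28≤33, 4·1+1·4=8≤16, objective 14.
Maximum is 16 at (x,y)=(2,4).

16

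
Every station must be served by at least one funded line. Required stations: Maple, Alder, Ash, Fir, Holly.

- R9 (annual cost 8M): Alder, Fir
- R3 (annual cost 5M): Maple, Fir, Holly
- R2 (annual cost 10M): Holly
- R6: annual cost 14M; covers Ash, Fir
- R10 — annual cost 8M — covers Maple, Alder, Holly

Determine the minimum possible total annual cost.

22

The greedy cost-per-new-station heuristic would pick R3, R9, and R6 for 27, but a cheaper cover exists.
Choose R6 and R10: together they cover Maple, Alder, Ash, Fir, Holly — every station.
Total annual cost: 14 + 8 = 22.
No cover costs less than 22.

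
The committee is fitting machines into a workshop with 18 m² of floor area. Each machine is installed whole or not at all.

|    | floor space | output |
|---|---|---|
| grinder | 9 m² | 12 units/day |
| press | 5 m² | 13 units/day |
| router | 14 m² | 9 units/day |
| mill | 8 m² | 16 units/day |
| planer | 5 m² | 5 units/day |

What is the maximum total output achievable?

press + mill: floor space 5 + 8 = 13 ≤ 18, output 13 + 16 = 29.
grinder + mill: floor space 9 + 8 = 17 ≤ 18, output 12 + 16 = 28.
press + mill + planer: floor space 5 + 8 + 5 = 18 ≤ 18, output 13 + 16 + 5 = 34.
Best is press, mill, and planer with total output 34.

34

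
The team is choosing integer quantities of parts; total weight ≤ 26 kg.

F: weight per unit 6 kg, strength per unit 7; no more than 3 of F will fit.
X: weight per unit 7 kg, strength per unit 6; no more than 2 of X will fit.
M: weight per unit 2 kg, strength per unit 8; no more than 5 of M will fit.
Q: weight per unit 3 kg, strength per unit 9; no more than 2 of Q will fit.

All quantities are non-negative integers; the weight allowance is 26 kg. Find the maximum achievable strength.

Take 1×F, 5×M, and 2×Q: weight 22 ≤ 26, strength 1·7 + 5·8 + 2·9 = 65.
M has the best ratio (8/2) and is taken to its limit of 5; remaining capacity is filled optimally with the others.

65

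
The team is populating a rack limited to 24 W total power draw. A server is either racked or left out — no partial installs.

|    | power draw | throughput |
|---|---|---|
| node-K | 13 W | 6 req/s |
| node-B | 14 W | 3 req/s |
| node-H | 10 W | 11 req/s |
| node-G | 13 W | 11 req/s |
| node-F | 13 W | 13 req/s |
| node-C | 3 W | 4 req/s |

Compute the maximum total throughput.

24

This is a 0-1 knapsack instance.
node-F + node-C: power draw 13 + 3 = 16 ≤ 24, throughput 13 + 4 = 17.
node-H + node-F: power draw 10 + 13 = 23 ≤ 24, throughput 11 + 13 = 24.
node-H + node-G: power draw 10 + 13 = 23 ≤ 24, throughput 11 + 11 = 22.
Best is node-H and node-F with total throughput 24.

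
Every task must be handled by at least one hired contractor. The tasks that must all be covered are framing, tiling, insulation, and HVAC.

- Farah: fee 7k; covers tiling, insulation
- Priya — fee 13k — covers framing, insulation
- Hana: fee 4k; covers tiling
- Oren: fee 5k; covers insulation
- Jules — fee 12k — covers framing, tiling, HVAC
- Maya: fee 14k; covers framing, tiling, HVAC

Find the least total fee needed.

Choose Oren and Jules: together they cover framing, tiling, insulation, HVAC — every task.
Total fee: 5 + 12 = 17.

17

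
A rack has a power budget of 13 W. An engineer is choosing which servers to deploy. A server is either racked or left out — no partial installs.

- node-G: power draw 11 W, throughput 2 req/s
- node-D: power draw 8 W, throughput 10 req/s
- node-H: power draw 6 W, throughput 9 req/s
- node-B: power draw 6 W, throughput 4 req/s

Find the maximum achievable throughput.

Allowing fractional choices, the relaxed optimum would be about 17.8, but servers are indivisible.
node-H: power draw 6 ≤ 13, throughput 9.
node-H + node-B: power draw 6 + 6 = 12 ≤ 13, throughput 9 + 4 = 13.
node-D: power draw 8 ≤ 13, throughput 10.
Best is node-H and node-B with total throughput 13.

13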